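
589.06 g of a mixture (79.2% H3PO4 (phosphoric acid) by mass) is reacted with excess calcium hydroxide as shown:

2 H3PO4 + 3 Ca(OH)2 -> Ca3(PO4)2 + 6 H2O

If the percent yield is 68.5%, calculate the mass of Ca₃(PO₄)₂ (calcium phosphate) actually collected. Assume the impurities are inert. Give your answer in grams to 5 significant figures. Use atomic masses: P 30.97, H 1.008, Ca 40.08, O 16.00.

505.78 g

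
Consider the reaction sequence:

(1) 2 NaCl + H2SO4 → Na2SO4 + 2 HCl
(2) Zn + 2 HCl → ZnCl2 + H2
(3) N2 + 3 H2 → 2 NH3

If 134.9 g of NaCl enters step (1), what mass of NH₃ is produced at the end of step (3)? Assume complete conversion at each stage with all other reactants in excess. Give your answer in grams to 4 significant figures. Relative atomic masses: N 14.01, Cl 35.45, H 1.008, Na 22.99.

M(NaCl) = 22.99 + 35.45 = 58.44 g/mol.
M(NH3) = 14.01 + 3(1.008) = 17.034 g/mol.
n(NaCl) = 134.9 / 58.44 = 2.3084 mol.
Reaction (1): NaCl→HCl ratio 2:2 ⇒ n(HCl) = 2.3084 mol.
Reaction (2): HCl→H2 ratio 2:1 ⇒ n(H2) = 1.1542 mol.
Reaction (3): H2→NH3 ratio 3:2 ⇒ n(NH3) = 0.76945 mol.
Mass of NH3 = 0.76945 × 17.034 = 13.107 g.

13.11 g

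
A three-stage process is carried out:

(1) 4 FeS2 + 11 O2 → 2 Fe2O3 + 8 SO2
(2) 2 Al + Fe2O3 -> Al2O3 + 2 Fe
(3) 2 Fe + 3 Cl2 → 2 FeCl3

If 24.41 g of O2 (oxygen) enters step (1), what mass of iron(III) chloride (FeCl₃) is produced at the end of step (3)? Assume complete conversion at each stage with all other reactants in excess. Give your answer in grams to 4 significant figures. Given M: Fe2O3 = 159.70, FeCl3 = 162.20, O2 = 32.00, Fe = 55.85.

n(O2) = 24.41 / 32.00 = 0.76281 mol.
Reaction (1): O2→Fe2O3 ratio 11:2 ⇒ n(Fe2O3) = 0.13869 mol.
Reaction (2): Fe2O3→Fe ratio 1:2 ⇒ n(Fe) = 0.27739 mol.
Reaction (3): Fe→FeCl3 ratio 2:2 ⇒ n(FeCl3) = 0.27739 mol.
Mass of FeCl3 = 0.27739 × 162.20 = 44.992 g.

44.99 g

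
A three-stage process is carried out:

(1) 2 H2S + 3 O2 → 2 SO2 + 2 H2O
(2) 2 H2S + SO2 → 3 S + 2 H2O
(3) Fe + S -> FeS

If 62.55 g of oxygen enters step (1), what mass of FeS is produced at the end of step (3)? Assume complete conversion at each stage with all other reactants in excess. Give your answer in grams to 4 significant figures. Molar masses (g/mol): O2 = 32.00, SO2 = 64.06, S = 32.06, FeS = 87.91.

343.7 g

n(O2) = 62.55 / 32.00 = 1.9547 mol.
Reaction (1): O2→SO2 ratio 3:2 ⇒ n(SO2) = 1.3031 mol.
Reaction (2): SO2→S ratio 1:3 ⇒ n(S) = 3.9094 mol.
Reaction (3): S→FeS ratio 1:1 ⇒ n(FeS) = 3.9094 mol.
Mass of FeS = 3.9094 × 87.91 = 343.67 g.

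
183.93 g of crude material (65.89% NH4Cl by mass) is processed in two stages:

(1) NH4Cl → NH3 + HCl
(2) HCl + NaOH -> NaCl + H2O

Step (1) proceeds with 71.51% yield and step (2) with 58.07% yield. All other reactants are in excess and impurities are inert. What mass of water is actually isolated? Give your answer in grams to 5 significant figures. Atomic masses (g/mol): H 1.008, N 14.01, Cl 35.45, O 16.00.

16.950 g

Pure NH4Cl = 183.93 × 0.6589 = 121.191 g.
M(NH4Cl) = 14.01 + 4(1.008) + 35.45 = 53.492 g/mol.
M(H2O) = 2(1.008) + 16.00 = 18.016 g/mol.
n(NH4Cl) = 121.191 / 53.492 = 2.26560 mol.
Step 1 (NH4Cl:HCl = 1:1): theoretical n(HCl) = 2.26560 mol; at 71.51% yield, n(HCl) = 1.62013 mol.
Step 2 (HCl:H2O = 1:1): theoretical n(H2O) = 1.62013 mol, so theoretical mass = 1.62013 × 18.016 = 29.1883 g.
At 58.07% yield, actual mass of H2O = 29.1883 × 0.5807 = 16.9496 g.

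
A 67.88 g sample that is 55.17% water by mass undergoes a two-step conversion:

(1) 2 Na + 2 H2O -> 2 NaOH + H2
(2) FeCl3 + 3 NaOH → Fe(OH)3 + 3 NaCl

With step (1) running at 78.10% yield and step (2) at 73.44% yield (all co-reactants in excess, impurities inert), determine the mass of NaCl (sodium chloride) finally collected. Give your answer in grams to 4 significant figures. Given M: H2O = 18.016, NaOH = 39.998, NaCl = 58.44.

Pure H2O = 67.88 × 0.5517 = 37.449 g.
n(H2O) = 37.449 / 18.016 = 2.0787 mol.
Step 1 (H2O:NaOH = 2:2): theoretical n(NaOH) = 2.0787 mol; at 78.10% yield, n(NaOH) = 1.6234 mol.
Step 2 (NaOH:NaCl = 3:3): theoretical n(NaCl) = 1.6234 mol, so theoretical mass = 1.6234 × 58.44 = 94.874 g.
At 73.44% yield, actual mass of NaCl = 94.874 × 0.7344 = 69.676 g.

69.68 g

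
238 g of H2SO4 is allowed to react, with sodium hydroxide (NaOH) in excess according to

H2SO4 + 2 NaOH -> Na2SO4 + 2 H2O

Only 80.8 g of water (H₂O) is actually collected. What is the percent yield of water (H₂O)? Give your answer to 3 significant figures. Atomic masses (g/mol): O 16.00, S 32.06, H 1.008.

M(H2SO4) = 2(1.008) + 32.06 + 4(16.00) = 98.076 g/mol.
M(H2O) = 2(1.008) + 16.00 = 18.016 g/mol.
n(H2SO4) = 238.0 g / 98.076 g/mol = 2.427 mol.
From the equation the H2SO4:H2O mole ratio is 1:2, so n(H2O) = 2.427 × 2/1 = 4.853 mol.
Mass of H2O = 4.853 mol × 18.016 g/mol = 87.44 g.
This is the theoretical yield. Percent yield = 80.8 g / 87.44 g × 100% = 92.41%.

92.4 %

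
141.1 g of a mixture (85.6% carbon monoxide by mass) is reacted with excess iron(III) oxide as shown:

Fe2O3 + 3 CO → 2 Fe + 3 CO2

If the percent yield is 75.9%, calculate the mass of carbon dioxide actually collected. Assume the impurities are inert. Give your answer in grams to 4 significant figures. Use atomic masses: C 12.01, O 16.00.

144.0 g

Pure CO available = 141.1 g × 0.856 = 120.78 g.
M(CO) = 12.01 + 16.00 = 28.01 g/mol.
M(CO2) = 12.01 + 2(16.00) = 44.01 g/mol.
n(CO) = 120.78 g / 28.01 g/mol = 4.3121 mol.
From the equation the CO:CO2 mole ratio is 3:3, so n(CO2) = 4.3121 × 3/3 = 4.3121 mol.
Mass of CO2 = 4.3121 mol × 44.01 g/mol = 189.78 g.
Actual mass collected = 189.78 g × 0.759 = 144.04 g.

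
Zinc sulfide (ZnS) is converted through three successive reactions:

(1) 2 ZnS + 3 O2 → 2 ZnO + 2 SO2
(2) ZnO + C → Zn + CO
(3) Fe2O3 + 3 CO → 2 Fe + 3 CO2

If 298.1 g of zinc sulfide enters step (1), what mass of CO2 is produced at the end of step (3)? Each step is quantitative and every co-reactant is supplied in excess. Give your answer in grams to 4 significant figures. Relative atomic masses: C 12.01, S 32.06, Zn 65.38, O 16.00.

134.6 g

M(ZnS) = 65.38 + 32.06 = 97.44 g/mol.
M(CO2) = 12.01 + 2(16.00) = 44.01 g/mol.
n(ZnS) = 298.1 / 97.44 = 3.0593 mol.
Reaction (1): ZnS→ZnO ratio 2:2 ⇒ n(ZnO) = 3.0593 mol.
Reaction (2): ZnO→CO ratio 1:1 ⇒ n(CO) = 3.0593 mol.
Reaction (3): CO→CO2 ratio 3:3 ⇒ n(CO2) = 3.0593 mol.
Mass of CO2 = 3.0593 × 44.01 = 134.64 g.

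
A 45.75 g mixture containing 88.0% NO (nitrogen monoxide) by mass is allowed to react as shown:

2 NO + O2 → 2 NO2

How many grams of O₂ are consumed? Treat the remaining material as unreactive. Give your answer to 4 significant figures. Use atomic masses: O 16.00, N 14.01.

Mass of pure NO = 45.75 g × 0.880 = 40.260 g.
M(NO) = 14.01 + 16.00 = 30.01 g/mol.
M(O2) = 2(16.00) = 32.00 g/mol.
n(NO) = 40.260 g / 30.01 g/mol = 1.3416 mol.
From the equation the NO:O2 mole ratio is 2:1, so n(O2) = 1.3416 × 1/2 = 0.67078 mol.
Mass of O2 = 0.67078 mol × 32.00 g/mol = 21.465 g.

21.46 g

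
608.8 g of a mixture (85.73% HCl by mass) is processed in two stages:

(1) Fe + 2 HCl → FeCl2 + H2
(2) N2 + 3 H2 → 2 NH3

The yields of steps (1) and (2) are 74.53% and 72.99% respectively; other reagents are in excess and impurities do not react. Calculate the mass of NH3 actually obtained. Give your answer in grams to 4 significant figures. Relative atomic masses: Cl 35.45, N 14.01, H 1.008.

44.22 g

Pure HCl = 608.8 × 0.8573 = 521.92 g.
M(HCl) = 1.008 + 35.45 = 36.458 g/mol.
M(NH3) = 14.01 + 3(1.008) = 17.034 g/mol.
n(HCl) = 521.92 / 36.458 = 14.316 mol.
Step 1 (HCl:H2 = 2:1): theoretical n(H2) = 7.1579 mol; at 74.53% yield, n(H2) = 5.3348 mol.
Step 2 (H2:NH3 = 3:2): theoretical n(NH3) = 3.5565 mol, so theoretical mass = 3.5565 × 17.034 = 60.582 g.
At 72.99% yield, actual mass of NH3 = 60.582 × 0.7299 = 44.219 g.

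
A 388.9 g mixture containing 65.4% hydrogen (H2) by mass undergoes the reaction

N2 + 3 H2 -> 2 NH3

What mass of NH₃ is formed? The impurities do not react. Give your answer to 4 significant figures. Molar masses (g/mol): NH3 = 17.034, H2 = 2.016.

Mass of pure H2 = 388.9 g × 0.654 = 254.34 g.
n(H2) = 254.34 g / 2.016 g/mol = 126.16 mol.
From the equation the H2:NH3 mole ratio is 3:2, so n(NH3) = 126.16 × 2/3 = 84.107 mol.
Mass of NH3 = 84.107 mol × 17.034 g/mol = 1432.7 g.

1433 g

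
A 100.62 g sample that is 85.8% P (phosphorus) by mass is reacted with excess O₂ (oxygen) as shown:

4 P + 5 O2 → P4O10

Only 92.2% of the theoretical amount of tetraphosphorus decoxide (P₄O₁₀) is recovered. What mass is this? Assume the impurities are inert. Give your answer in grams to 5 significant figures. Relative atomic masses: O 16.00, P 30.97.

182.40 g

Pure P available = 100.62 g × 0.858 = 86.3320 g.
M(P) = 30.97 g/mol.
M(P4O10) = 4(30.97) + 10(16.00) = 283.88 g/mol.
n(P) = 86.3320 g / 30.97 g/mol = 2.78760 mol.
From the equation the P:P4O10 mole ratio is 4:1, so n(P4O10) = 2.78760 × 1/4 = 0.696900 mol.
Mass of P4O10 = 0.696900 mol × 283.88 g/mol = 197.836 g.
Actual mass collected = 197.836 g × 0.922 = 182.405 g.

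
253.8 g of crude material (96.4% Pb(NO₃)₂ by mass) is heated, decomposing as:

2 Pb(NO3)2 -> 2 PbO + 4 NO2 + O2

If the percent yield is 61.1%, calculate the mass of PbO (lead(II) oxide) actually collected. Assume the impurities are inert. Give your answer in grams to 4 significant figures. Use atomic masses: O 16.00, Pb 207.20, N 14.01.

Pure Pb(NO3)2 available = 253.8 g × 0.964 = 244.66 g.
M(Pb(NO3)2) = 207.20 + 2(14.01) + 6(16.00) = 331.22 g/mol.
M(PbO) = 207.20 + 16.00 = 223.20 g/mol.
n(Pb(NO3)2) = 244.66 g / 331.22 g/mol = 0.73867 mol.
From the equation the Pb(NO3)2:PbO mole ratio is 2:2, so n(PbO) = 0.73867 × 2/2 = 0.73867 mol.
Mass of PbO = 0.73867 mol × 223.20 g/mol = 164.87 g.
Actual mass collected = 164.87 g × 0.611 = 100.74 g.

100.7 g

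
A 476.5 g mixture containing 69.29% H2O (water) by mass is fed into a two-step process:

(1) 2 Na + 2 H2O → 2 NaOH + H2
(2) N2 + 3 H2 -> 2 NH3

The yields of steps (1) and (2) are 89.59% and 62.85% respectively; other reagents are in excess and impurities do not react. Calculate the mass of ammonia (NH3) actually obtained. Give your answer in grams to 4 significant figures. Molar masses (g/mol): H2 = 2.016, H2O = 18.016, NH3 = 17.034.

Pure H2O = 476.5 × 0.6929 = 330.17 g.
n(H2O) = 330.17 / 18.016 = 18.326 mol.
Step 1 (H2O:H2 = 2:1): theoretical n(H2) = 9.1632 mol; at 89.59% yield, n(H2) = 8.2093 mol.
Step 2 (H2:NH3 = 3:2): theoretical n(NH3) = 5.4728 mol, so theoretical mass = 5.4728 × 17.034 = 93.224 g.
At 62.85% yield, actual mass of NH3 = 93.224 × 0.6285 = 58.592 g.

58.59 g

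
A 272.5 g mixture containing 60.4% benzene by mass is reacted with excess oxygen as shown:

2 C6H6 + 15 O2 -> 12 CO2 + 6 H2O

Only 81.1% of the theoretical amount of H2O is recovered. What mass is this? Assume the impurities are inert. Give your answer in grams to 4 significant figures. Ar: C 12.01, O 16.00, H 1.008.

Pure C6H6 available = 272.5 g × 0.604 = 164.59 g.
M(C6H6) = 6(12.01) + 6(1.008) = 78.108 g/mol.
M(H2O) = 2(1.008) + 16.00 = 18.016 g/mol.
n(C6H6) = 164.59 g / 78.108 g/mol = 2.1072 mol.
From the equation the C6H6:H2O mole ratio is 2:6, so n(H2O) = 2.1072 × 6/2 = 6.3216 mol.
Mass of H2O = 6.3216 mol × 18.016 g/mol = 113.89 g.
Actual mass collected = 113.89 g × 0.811 = 92.365 g.

92.37 g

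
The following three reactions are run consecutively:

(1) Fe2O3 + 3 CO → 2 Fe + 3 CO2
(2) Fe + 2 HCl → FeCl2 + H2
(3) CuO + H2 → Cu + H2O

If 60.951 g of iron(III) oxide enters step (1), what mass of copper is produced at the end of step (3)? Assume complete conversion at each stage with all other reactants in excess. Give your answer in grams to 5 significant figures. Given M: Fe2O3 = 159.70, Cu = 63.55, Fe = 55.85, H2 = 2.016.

n(Fe2O3) = 60.951 / 159.70 = 0.381659 mol.
Reaction (1): Fe2O3→Fe ratio 1:2 ⇒ n(Fe) = 0.763319 mol.
Reaction (2): Fe→H2 ratio 1:1 ⇒ n(H2) = 0.763319 mol.
Reaction (3): H2→Cu ratio 1:1 ⇒ n(Cu) = 0.763319 mol.
Mass of Cu = 0.763319 × 63.55 = 48.5089 g.

48.509 g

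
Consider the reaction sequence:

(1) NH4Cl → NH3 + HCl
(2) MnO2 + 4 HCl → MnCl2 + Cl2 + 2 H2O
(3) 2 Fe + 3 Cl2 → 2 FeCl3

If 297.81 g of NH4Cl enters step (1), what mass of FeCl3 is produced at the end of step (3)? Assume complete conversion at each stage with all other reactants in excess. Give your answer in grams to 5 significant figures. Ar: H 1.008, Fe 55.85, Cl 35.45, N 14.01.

M(NH4Cl) = 14.01 + 4(1.008) + 35.45 = 53.492 g/mol.
M(FeCl3) = 55.85 + 3(35.45) = 162.20 g/mol.
n(NH4Cl) = 297.81 / 53.492 = 5.56737 mol.
Reaction (1): NH4Cl→HCl ratio 1:1 ⇒ n(HCl) = 5.56737 mol.
Reaction (2): HCl→Cl2 ratio 4:1 ⇒ n(Cl2) = 1.39184 mol.
Reaction (3): Cl2→FeCl3 ratio 3:2 ⇒ n(FeCl3) = 0.927896 mol.
Mass of FeCl3 = 0.927896 × 162.20 = 150.505 g.

150.50 g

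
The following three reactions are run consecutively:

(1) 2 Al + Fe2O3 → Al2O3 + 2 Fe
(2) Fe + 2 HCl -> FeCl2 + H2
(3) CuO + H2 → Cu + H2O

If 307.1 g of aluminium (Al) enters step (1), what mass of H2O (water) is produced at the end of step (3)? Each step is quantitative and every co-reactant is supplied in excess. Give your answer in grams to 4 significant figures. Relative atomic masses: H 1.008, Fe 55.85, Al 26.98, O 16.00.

205.1 g

M(Al) = 26.98 g/mol.
M(H2O) = 2(1.008) + 16.00 = 18.016 g/mol.
n(Al) = 307.1 / 26.98 = 11.383 mol.
Reaction (1): Al→Fe ratio 2:2 ⇒ n(Fe) = 11.383 mol.
Reaction (2): Fe→H2 ratio 1:1 ⇒ n(H2) = 11.383 mol.
Reaction (3): H2→H2O ratio 1:1 ⇒ n(H2O) = 11.383 mol.
Mass of H2O = 11.383 × 18.016 = 205.07 g.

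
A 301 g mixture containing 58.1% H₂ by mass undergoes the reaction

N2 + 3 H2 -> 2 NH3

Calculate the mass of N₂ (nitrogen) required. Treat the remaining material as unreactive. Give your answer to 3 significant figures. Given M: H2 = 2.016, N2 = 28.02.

Mass of pure H2 = 301 g × 0.581 = 174.9 g.
n(H2) = 174.9 g / 2.016 g/mol = 86.75 mol.
From the equation the H2:N2 mole ratio is 3:1, so n(N2) = 86.75 × 1/3 = 28.92 mol.
Mass of N2 = 28.92 mol × 28.02 g/mol = 810.2 g.

810 g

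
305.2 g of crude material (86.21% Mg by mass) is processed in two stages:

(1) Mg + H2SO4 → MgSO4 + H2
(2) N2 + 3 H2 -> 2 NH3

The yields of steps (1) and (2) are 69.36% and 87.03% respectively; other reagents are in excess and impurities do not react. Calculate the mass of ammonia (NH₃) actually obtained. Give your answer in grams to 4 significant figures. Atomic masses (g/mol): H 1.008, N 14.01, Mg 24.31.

74.19 g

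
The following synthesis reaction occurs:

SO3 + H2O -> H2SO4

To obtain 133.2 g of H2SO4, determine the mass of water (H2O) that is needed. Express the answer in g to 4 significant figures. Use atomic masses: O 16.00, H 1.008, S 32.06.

M(H2SO4) = 2(1.008) + 32.06 + 4(16.00) = 98.076 g/mol.
M(H2O) = 2(1.008) + 16.00 = 18.016 g/mol.
n(H2SO4) = 133.20 g / 98.076 g/mol = 1.3581 mol.
From the equation the H2SO4:H2O mole ratio is 1:1, so n(H2O) = 1.3581 × 1/1 = 1.3581 mol.
Mass of H2O = 1.3581 mol × 18.016 g/mol = 24.468 g.

24.47 g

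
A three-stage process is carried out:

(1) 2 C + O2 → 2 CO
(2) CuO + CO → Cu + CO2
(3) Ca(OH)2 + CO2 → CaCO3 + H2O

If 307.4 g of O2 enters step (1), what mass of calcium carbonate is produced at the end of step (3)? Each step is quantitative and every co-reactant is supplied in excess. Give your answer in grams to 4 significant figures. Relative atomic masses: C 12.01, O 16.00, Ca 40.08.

1923 g

M(O2) = 2(16.00) = 32.00 g/mol.
M(CaCO3) = 40.08 + 12.01 + 3(16.00) = 100.09 g/mol.
n(O2) = 307.4 / 32.00 = 9.6062 mol.
Reaction (1): O2→CO ratio 1:2 ⇒ n(CO) = 19.212 mol.
Reaction (2): CO→CO2 ratio 1:1 ⇒ n(CO2) = 19.212 mol.
Reaction (3): CO2→CaCO3 ratio 1:1 ⇒ n(CaCO3) = 19.212 mol.
Mass of CaCO3 = 19.212 × 100.09 = 1923.0 g.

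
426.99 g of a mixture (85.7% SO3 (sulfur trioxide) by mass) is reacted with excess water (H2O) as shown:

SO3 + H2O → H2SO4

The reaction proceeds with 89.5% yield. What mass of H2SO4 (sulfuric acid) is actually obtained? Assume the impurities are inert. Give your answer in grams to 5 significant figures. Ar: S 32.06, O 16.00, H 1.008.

Pure SO3 available = 426.99 g × 0.857 = 365.930 g.
M(SO3) = 32.06 + 3(16.00) = 80.06 g/mol.
M(H2SO4) = 2(1.008) + 32.06 + 4(16.00) = 98.076 g/mol.
n(SO3) = 365.930 g / 80.06 g/mol = 4.57070 mol.
From the equation the SO3:H2SO4 mole ratio is 1:1, so n(H2SO4) = 4.57070 × 1/1 = 4.57070 mol.
Mass of H2SO4 = 4.57070 mol × 98.076 g/mol = 448.276 g.
Actual mass collected = 448.276 g × 0.895 = 401.207 g.

401.21 g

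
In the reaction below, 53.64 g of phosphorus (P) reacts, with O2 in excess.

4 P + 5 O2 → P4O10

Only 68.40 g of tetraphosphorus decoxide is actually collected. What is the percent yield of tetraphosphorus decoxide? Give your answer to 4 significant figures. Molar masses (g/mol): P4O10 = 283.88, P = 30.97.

n(P) = 53.640 g / 30.97 g/mol = 1.7320 mol.
From the equation the P:P4O10 mole ratio is 4:1, so n(P4O10) = 1.7320 × 1/4 = 0.43300 mol.
Mass of P4O10 = 0.43300 mol × 283.88 g/mol = 122.92 g.
This is the theoretical yield. Percent yield = 68.40 g / 122.92 g × 100% = 55.646%.

55.65 %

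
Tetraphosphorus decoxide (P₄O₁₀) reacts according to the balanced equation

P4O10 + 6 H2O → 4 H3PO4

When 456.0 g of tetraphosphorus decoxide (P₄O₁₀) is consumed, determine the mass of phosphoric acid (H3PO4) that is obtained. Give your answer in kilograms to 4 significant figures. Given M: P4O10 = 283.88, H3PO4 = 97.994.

0.6296 kg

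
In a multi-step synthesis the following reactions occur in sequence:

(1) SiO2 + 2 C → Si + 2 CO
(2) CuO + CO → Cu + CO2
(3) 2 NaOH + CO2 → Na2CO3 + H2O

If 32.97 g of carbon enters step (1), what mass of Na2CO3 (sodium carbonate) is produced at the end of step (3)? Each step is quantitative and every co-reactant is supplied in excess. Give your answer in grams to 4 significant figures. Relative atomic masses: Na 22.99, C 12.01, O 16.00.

291.0 g

M(C) = 12.01 g/mol.
M(Na2CO3) = 2(22.99) + 12.01 + 3(16.00) = 105.99 g/mol.
n(C) = 32.97 / 12.01 = 2.7452 mol.
Reaction (1): C→CO ratio 2:2 ⇒ n(CO) = 2.7452 mol.
Reaction (2): CO→CO2 ratio 1:1 ⇒ n(CO2) = 2.7452 mol.
Reaction (3): CO2→Na2CO3 ratio 1:1 ⇒ n(Na2CO3) = 2.7452 mol.
Mass of Na2CO3 = 2.7452 × 105.99 = 290.97 g.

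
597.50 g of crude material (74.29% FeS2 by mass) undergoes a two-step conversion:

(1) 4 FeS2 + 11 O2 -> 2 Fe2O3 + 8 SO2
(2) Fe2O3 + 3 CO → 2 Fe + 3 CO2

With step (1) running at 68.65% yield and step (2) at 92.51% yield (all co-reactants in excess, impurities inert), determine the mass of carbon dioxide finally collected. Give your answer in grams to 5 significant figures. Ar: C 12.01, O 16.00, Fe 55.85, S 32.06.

155.12 g

Pure FeS2 = 597.50 × 0.7429 = 443.883 g.
M(FeS2) = 55.85 + 2(32.06) = 119.97 g/mol.
M(CO2) = 12.01 + 2(16.00) = 44.01 g/mol.
n(FeS2) = 443.883 / 119.97 = 3.69995 mol.
Step 1 (FeS2:Fe2O3 = 4:2): theoretical n(Fe2O3) = 1.84997 mol; at 68.65% yield, n(Fe2O3) = 1.27001 mol.
Step 2 (Fe2O3:CO2 = 1:3): theoretical n(CO2) = 3.81002 mol, so theoretical mass = 3.81002 × 44.01 = 167.679 g.
At 92.51% yield, actual mass of CO2 = 167.679 × 0.9251 = 155.120 g.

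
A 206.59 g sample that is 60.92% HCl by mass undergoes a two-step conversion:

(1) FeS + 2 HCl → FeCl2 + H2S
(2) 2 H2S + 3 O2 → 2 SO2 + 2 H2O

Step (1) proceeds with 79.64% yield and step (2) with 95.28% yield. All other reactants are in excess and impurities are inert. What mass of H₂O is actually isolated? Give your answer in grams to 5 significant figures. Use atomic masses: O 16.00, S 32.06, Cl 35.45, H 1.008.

23.596 g

Pure HCl = 206.59 × 0.6092 = 125.855 g.
M(HCl) = 1.008 + 35.45 = 36.458 g/mol.
M(H2O) = 2(1.008) + 16.00 = 18.016 g/mol.
n(HCl) = 125.855 / 36.458 = 3.45204 mol.
Step 1 (HCl:H2S = 2:1): theoretical n(H2S) = 1.72602 mol; at 79.64% yield, n(H2S) = 1.37460 mol.
Step 2 (H2S:H2O = 2:2): theoretical n(H2O) = 1.37460 mol, so theoretical mass = 1.37460 × 18.016 = 24.7649 g.
At 95.28% yield, actual mass of H2O = 24.7649 × 0.9528 = 23.5960 g.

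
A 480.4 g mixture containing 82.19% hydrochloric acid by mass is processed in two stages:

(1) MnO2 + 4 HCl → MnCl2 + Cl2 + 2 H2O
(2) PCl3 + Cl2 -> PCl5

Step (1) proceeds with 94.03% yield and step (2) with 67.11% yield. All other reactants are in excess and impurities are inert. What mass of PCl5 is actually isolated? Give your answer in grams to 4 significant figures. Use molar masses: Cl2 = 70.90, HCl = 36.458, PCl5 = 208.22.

Pure HCl = 480.4 × 0.8219 = 394.84 g.
n(HCl) = 394.84 / 36.458 = 10.830 mol.
Step 1 (HCl:Cl2 = 4:1): theoretical n(Cl2) = 2.7075 mol; at 94.03% yield, n(Cl2) = 2.5459 mol.
Step 2 (Cl2:PCl5 = 1:1): theoretical n(PCl5) = 2.5459 mol, so theoretical mass = 2.5459 × 208.22 = 530.10 g.
At 67.11% yield, actual mass of PCl5 = 530.10 × 0.6711 = 355.75 g.

355.8 g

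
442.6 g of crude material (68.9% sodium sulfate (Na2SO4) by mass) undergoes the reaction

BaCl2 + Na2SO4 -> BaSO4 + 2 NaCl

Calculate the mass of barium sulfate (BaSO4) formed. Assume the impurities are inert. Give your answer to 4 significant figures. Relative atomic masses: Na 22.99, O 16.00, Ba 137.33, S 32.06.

501.1 g

Mass of pure Na2SO4 = 442.6 g × 0.689 = 304.95 g.
M(Na2SO4) = 2(22.99) + 32.06 + 4(16.00) = 142.04 g/mol.
M(BaSO4) = 137.33 + 32.06 + 4(16.00) = 233.39 g/mol.
n(Na2SO4) = 304.95 g / 142.04 g/mol = 2.1469 mol.
From the equation the Na2SO4:BaSO4 mole ratio is 1:1, so n(BaSO4) = 2.1469 × 1/1 = 2.1469 mol.
Mass of BaSO4 = 2.1469 mol × 233.39 g/mol = 501.07 g.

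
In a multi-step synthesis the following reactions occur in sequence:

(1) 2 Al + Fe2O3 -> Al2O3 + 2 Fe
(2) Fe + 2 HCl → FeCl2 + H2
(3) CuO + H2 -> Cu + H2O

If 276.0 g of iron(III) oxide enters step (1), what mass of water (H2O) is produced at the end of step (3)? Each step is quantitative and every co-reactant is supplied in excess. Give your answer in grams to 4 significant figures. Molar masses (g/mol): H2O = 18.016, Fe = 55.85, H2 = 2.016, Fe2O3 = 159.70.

62.27 g

n(Fe2O3) = 276.0 / 159.70 = 1.7282 mol.
Reaction (1): Fe2O3→Fe ratio 1:2 ⇒ n(Fe) = 3.4565 mol.
Reaction (2): Fe→H2 ratio 1:1 ⇒ n(H2) = 3.4565 mol.
Reaction (3): H2→H2O ratio 1:1 ⇒ n(H2O) = 3.4565 mol.
Mass of H2O = 3.4565 × 18.016 = 62.272 g.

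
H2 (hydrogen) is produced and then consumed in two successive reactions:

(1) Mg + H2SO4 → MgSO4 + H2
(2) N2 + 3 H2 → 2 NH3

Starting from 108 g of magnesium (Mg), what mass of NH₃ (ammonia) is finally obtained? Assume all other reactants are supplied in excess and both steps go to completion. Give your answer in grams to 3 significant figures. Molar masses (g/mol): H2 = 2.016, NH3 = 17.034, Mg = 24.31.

50.5 g

n(Mg) = 108.0 / 24.31 = 4.443 mol.
Step 1 gives a 1:1 ratio of Mg to H2, so n(H2) = 4.443 mol.
In step 2 the H2:NH3 ratio is 3:2, so n(NH3) = 2.962 mol.
Mass of NH3 = 2.962 × 17.034 = 50.45 g.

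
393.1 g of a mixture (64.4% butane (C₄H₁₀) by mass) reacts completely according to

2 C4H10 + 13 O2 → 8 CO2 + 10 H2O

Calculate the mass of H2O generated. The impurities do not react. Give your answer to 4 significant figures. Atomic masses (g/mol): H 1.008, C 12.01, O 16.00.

392.4 g

Mass of pure C4H10 = 393.1 g × 0.644 = 253.16 g.
M(C4H10) = 4(12.01) + 10(1.008) = 58.12 g/mol.
M(H2O) = 2(1.008) + 16.00 = 18.016 g/mol.
n(C4H10) = 253.16 g / 58.12 g/mol = 4.3558 mol.
From the equation the C4H10:H2O mole ratio is 2:10, so n(H2O) = 4.3558 × 10/2 = 21.779 mol.
Mass of H2O = 21.779 mol × 18.016 g/mol = 392.37 g.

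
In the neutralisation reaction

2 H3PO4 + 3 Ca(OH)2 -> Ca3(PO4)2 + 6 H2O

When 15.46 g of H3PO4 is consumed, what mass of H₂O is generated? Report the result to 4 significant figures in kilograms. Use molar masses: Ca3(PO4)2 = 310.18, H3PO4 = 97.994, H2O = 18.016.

0.008527 kg

n(H3PO4) = 15.460 g / 97.994 g/mol = 0.15776 mol.
From the equation the H3PO4:H2O mole ratio is 2:6, so n(H2O) = 0.15776 × 6/2 = 0.47329 mol.
Mass of H2O = 0.47329 mol × 18.016 g/mol = 8.5269 g.
Converting to kg: 8.5269 g = 0.008527 kg.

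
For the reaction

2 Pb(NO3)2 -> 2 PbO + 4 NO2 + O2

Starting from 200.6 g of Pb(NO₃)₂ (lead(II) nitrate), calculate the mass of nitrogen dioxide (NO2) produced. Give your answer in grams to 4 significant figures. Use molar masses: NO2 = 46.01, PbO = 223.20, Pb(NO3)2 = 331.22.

55.73 g

n(Pb(NO3)2) = 200.60 g / 331.22 g/mol = 0.60564 mol.
From the equation the Pb(NO3)2:NO2 mole ratio is 2:4, so n(NO2) = 0.60564 × 4/2 = 1.2113 mol.
Mass of NO2 = 1.2113 mol × 46.01 g/mol = 55.731 g.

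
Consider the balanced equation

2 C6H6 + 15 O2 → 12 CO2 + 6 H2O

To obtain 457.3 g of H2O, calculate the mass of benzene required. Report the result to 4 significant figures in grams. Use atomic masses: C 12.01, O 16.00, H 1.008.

M(H2O) = 2(1.008) + 16.00 = 18.016 g/mol.
M(C6H6) = 6(12.01) + 6(1.008) = 78.108 g/mol.
n(H2O) = 457.30 g / 18.016 g/mol = 25.383 mol.
From the equation the H2O:C6H6 mole ratio is 6:2, so n(C6H6) = 25.383 × 2/6 = 8.4610 mol.
Mass of C6H6 = 8.4610 mol × 78.108 g/mol = 660.87 g.

660.9 g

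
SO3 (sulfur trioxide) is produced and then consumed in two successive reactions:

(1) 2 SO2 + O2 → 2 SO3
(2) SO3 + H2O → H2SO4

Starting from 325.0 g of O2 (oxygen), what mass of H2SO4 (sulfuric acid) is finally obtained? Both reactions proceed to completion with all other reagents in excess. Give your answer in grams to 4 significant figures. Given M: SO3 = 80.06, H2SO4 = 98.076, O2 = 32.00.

n(O2) = 325.00 / 32.00 = 10.156 mol.
Step 1 gives a 1:2 ratio of O2 to SO3, so n(SO3) = 20.312 mol.
In step 2 the SO3:H2SO4 ratio is 1:1, so n(H2SO4) = 20.312 mol.
Mass of H2SO4 = 20.312 × 98.076 = 1992.2 g.

1992 g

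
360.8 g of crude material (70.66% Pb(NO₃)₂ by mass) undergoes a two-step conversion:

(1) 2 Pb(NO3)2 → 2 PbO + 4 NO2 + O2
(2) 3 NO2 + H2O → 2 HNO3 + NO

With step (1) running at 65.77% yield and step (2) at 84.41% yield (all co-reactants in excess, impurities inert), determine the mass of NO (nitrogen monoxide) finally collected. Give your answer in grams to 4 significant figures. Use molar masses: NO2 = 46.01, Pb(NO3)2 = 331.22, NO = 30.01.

Pure Pb(NO3)2 = 360.8 × 0.7066 = 254.94 g.
n(Pb(NO3)2) = 254.94 / 331.22 = 0.76970 mol.
Step 1 (Pb(NO3)2:NO2 = 2:4): theoretical n(NO2) = 1.5394 mol; at 65.77% yield, n(NO2) = 1.0125 mol.
Step 2 (NO2:NO = 3:1): theoretical n(NO) = 0.33749 mol, so theoretical mass = 0.33749 × 30.01 = 10.128 g.
At 84.41% yield, actual mass of NO = 10.128 × 0.8441 = 8.5491 g.

8.549 g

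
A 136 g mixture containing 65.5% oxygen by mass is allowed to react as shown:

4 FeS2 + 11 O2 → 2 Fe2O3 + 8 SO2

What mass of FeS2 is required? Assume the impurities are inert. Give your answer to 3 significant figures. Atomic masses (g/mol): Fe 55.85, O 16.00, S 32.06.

121 g

Mass of pure O2 = 136 g × 0.655 = 89.08 g.
M(O2) = 2(16.00) = 32.00 g/mol.
M(FeS2) = 55.85 + 2(32.06) = 119.97 g/mol.
n(O2) = 89.08 g / 32.00 g/mol = 2.784 mol.
From the equation the O2:FeS2 mole ratio is 11:4, so n(FeS2) = 2.784 × 4/11 = 1.012 mol.
Mass of FeS2 = 1.012 mol × 119.97 g/mol = 121.4 g.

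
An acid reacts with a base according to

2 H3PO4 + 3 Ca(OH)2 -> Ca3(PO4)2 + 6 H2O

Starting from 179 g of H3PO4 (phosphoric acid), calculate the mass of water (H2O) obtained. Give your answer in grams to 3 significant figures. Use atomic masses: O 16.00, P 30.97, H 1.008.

M(H3PO4) = 3(1.008) + 30.97 + 4(16.00) = 97.994 g/mol.
M(H2O) = 2(1.008) + 16.00 = 18.016 g/mol.
n(H3PO4) = 179.0 g / 97.994 g/mol = 1.827 mol.
From the equation the H3PO4:H2O mole ratio is 2:6, so n(H2O) = 1.827 × 6/2 = 5.480 mol.
Mass of H2O = 5.480 mol × 18.016 g/mol = 98.73 g.

98.7 g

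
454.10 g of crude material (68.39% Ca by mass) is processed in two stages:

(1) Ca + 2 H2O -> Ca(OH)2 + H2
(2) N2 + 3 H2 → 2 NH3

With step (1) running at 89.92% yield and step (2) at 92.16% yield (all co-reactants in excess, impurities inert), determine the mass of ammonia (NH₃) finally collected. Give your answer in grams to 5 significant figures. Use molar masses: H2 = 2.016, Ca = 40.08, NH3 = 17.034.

72.919 g

Pure Ca = 454.10 × 0.6839 = 310.559 g.
n(Ca) = 310.559 / 40.08 = 7.74848 mol.
Step 1 (Ca:H2 = 1:1): theoretical n(H2) = 7.74848 mol; at 89.92% yield, n(H2) = 6.96743 mol.
Step 2 (H2:NH3 = 3:2): theoretical n(NH3) = 4.64495 mol, so theoretical mass = 4.64495 × 17.034 = 79.1221 g.
At 92.16% yield, actual mass of NH3 = 79.1221 × 0.9216 = 72.9190 g.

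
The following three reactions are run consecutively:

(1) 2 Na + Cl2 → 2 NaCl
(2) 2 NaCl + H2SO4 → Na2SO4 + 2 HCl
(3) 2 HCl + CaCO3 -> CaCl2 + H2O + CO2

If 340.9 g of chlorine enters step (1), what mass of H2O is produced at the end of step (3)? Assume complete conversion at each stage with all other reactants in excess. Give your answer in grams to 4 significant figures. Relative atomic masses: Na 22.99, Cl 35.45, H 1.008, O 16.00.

86.62 g

M(Cl2) = 2(35.45) = 70.90 g/mol.
M(H2O) = 2(1.008) + 16.00 = 18.016 g/mol.
n(Cl2) = 340.9 / 70.90 = 4.8082 mol.
Reaction (1): Cl2→NaCl ratio 1:2 ⇒ n(NaCl) = 9.6164 mol.
Reaction (2): NaCl→HCl ratio 2:2 ⇒ n(HCl) = 9.6164 mol.
Reaction (3): HCl→H2O ratio 2:1 ⇒ n(H2O) = 4.8082 mol.
Mass of H2O = 4.8082 × 18.016 = 86.624 g.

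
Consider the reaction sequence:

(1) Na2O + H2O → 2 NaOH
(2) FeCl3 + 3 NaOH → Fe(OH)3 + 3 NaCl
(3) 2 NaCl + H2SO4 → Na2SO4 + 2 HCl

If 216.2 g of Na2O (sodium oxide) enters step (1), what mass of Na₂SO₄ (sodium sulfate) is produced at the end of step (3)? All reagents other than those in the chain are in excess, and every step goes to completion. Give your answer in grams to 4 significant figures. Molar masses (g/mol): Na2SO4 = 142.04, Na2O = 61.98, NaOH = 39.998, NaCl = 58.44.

495.5 g

n(Na2O) = 216.2 / 61.98 = 3.4882 mol.
Reaction (1): Na2O→NaOH ratio 1:2 ⇒ n(NaOH) = 6.9764 mol.
Reaction (2): NaOH→NaCl ratio 3:3 ⇒ n(NaCl) = 6.9764 mol.
Reaction (3): NaCl→Na2SO4 ratio 2:1 ⇒ n(Na2SO4) = 3.4882 mol.
Mass of Na2SO4 = 3.4882 × 142.04 = 495.47 g.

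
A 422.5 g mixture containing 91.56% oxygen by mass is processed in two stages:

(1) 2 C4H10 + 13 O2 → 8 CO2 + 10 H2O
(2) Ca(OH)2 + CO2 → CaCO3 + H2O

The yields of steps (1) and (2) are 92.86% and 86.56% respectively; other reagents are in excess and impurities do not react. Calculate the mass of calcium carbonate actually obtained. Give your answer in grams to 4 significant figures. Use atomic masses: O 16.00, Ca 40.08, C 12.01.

Pure O2 = 422.5 × 0.9156 = 386.84 g.
M(O2) = 2(16.00) = 32.00 g/mol.
M(CaCO3) = 40.08 + 12.01 + 3(16.00) = 100.09 g/mol.
n(O2) = 386.84 / 32.00 = 12.089 mol.
Step 1 (O2:CO2 = 13:8): theoretical n(CO2) = 7.4393 mol; at 92.86% yield, n(CO2) = 6.9081 mol.
Step 2 (CO2:CaCO3 = 1:1): theoretical n(CaCO3) = 6.9081 mol, so theoretical mass = 6.9081 × 100.09 = 691.43 g.
At 86.56% yield, actual mass of CaCO3 = 691.43 × 0.8656 = 598.50 g.

598.5 g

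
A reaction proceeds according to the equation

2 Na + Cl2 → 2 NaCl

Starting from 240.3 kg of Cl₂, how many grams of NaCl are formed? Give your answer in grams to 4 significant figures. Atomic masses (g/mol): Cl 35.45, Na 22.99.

396100 g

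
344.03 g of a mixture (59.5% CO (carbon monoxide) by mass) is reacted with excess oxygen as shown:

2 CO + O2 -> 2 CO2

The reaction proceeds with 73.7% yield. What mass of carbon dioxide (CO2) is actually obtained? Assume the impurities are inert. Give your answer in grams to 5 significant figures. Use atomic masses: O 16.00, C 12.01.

Pure CO available = 344.03 g × 0.595 = 204.698 g.
M(CO) = 12.01 + 16.00 = 28.01 g/mol.
M(CO2) = 12.01 + 2(16.00) = 44.01 g/mol.
n(CO) = 204.698 g / 28.01 g/mol = 7.30803 mol.
From the equation the CO:CO2 mole ratio is 2:2, so n(CO2) = 7.30803 × 2/2 = 7.30803 mol.
Mass of CO2 = 7.30803 mol × 44.01 g/mol = 321.626 g.
Actual mass collected = 321.626 g × 0.737 = 237.039 g.

237.04 g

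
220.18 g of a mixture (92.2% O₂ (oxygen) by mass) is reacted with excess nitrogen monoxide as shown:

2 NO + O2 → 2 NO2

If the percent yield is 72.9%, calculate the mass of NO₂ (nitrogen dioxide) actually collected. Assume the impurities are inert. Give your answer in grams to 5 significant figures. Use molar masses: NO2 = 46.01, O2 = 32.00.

425.57 g

Pure O2 available = 220.18 g × 0.922 = 203.006 g.
n(O2) = 203.006 g / 32.00 g/mol = 6.34394 mol.
From the equation the O2:NO2 mole ratio is 1:2, so n(NO2) = 6.34394 × 2/1 = 12.6879 mol.
Mass of NO2 = 12.6879 mol × 46.01 g/mol = 583.769 g.
Actual mass collected = 583.769 g × 0.729 = 425.568 g.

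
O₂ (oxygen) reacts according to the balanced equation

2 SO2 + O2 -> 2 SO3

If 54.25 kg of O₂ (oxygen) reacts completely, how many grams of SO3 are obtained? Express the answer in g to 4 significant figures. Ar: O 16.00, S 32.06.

M(O2) = 2(16.00) = 32.00 g/mol.
M(SO3) = 32.06 + 3(16.00) = 80.06 g/mol.
Convert: 54.25 kg = 54250 g.
n(O2) = 54250 g / 32.00 g/mol = 1695.3 mol.
From the equation the O2:SO3 mole ratio is 1:2, so n(SO3) = 1695.3 × 2/1 = 3390.6 mol.
Mass of SO3 = 3390.6 mol × 80.06 g/mol = 271450 g.

271500 g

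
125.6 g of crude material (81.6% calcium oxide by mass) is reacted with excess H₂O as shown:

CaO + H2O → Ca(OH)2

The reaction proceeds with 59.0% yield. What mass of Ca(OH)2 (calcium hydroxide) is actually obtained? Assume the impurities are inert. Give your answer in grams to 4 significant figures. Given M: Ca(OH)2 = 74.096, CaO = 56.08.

79.89 g

Pure CaO available = 125.6 g × 0.816 = 102.49 g.
n(CaO) = 102.49 g / 56.08 g/mol = 1.8276 mol.
From the equation the CaO:Ca(OH)2 mole ratio is 1:1, so n(Ca(OH)2) = 1.8276 × 1/1 = 1.8276 mol.
Mass of Ca(OH)2 = 1.8276 mol × 74.096 g/mol = 135.41 g.
Actual mass collected = 135.41 g × 0.590 = 79.895 g.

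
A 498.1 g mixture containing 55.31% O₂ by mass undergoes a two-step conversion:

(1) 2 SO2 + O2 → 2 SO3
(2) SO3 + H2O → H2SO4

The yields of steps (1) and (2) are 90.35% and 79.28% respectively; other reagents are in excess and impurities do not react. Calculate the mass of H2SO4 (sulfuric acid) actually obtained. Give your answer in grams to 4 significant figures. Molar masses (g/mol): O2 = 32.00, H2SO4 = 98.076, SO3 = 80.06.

1210 g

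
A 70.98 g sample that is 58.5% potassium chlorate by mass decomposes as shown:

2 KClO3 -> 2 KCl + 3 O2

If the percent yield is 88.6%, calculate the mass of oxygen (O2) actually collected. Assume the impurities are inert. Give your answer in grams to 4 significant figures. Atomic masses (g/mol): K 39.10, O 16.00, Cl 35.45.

14.41 g

Pure KClO3 available = 70.98 g × 0.585 = 41.523 g.
M(KClO3) = 39.10 + 35.45 + 3(16.00) = 122.55 g/mol.
M(O2) = 2(16.00) = 32.00 g/mol.
n(KClO3) = 41.523 g / 122.55 g/mol = 0.33883 mol.
From the equation the KClO3:O2 mole ratio is 2:3, so n(O2) = 0.33883 × 3/2 = 0.50824 mol.
Mass of O2 = 0.50824 mol × 32.00 g/mol = 16.264 g.
Actual mass collected = 16.264 g × 0.886 = 14.410 g.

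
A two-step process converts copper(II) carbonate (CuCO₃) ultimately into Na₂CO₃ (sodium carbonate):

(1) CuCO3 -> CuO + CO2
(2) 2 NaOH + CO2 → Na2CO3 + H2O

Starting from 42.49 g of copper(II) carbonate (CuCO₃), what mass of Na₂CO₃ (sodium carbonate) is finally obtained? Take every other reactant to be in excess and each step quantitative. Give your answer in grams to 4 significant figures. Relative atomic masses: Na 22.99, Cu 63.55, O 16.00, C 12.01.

M(CuCO3) = 63.55 + 12.01 + 3(16.00) = 123.56 g/mol.
M(Na2CO3) = 2(22.99) + 12.01 + 3(16.00) = 105.99 g/mol.
n(CuCO3) = 42.490 / 123.56 = 0.34388 mol.
Step 1 gives a 1:1 ratio of CuCO3 to CO2, so n(CO2) = 0.34388 mol.
In step 2 the CO2:Na2CO3 ratio is 1:1, so n(Na2CO3) = 0.34388 mol.
Mass of Na2CO3 = 0.34388 × 105.99 = 36.448 g.

36.45 g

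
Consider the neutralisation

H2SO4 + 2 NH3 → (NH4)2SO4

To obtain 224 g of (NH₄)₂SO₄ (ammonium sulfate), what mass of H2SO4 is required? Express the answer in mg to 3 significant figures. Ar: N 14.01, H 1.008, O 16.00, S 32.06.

166000 mg

M((NH4)2SO4) = 2(14.01) + 8(1.008) + 32.06 + 4(16.00) = 132.144 g/mol.
M(H2SO4) = 2(1.008) + 32.06 + 4(16.00) = 98.076 g/mol.
n((NH4)2SO4) = 224.0 g / 132.144 g/mol = 1.695 mol.
From the equation the (NH4)2SO4:H2SO4 mole ratio is 1:1, so n(H2SO4) = 1.695 × 1/1 = 1.695 mol.
Mass of H2SO4 = 1.695 mol × 98.076 g/mol = 166.3 g.
Converting to mg: 166.3 g = 166000 mg.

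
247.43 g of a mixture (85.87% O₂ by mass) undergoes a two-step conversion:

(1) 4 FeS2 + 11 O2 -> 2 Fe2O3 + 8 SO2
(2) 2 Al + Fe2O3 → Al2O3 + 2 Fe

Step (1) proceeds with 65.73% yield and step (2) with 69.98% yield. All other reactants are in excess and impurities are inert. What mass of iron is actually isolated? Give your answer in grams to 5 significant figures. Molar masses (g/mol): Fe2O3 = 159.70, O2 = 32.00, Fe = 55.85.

Pure O2 = 247.43 × 0.8587 = 212.468 g.
n(O2) = 212.468 / 32.00 = 6.63963 mol.
Step 1 (O2:Fe2O3 = 11:2): theoretical n(Fe2O3) = 1.20721 mol; at 65.73% yield, n(Fe2O3) = 0.793496 mol.
Step 2 (Fe2O3:Fe = 1:2): theoretical n(Fe) = 1.58699 mol, so theoretical mass = 1.58699 × 55.85 = 88.6335 g.
At 69.98% yield, actual mass of Fe = 88.6335 × 0.6998 = 62.0257 g.

62.026 g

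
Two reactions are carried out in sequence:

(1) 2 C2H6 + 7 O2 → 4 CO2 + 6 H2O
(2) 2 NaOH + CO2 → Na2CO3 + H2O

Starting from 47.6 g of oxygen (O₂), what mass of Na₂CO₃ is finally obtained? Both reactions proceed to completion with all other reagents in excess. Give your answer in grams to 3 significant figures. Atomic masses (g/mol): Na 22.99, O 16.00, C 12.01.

M(O2) = 2(16.00) = 32.00 g/mol.
M(Na2CO3) = 2(22.99) + 12.01 + 3(16.00) = 105.99 g/mol.
n(O2) = 47.60 / 32.00 = 1.488 mol.
Step 1 gives a 7:4 ratio of O2 to CO2, so n(CO2) = 0.8500 mol.
In step 2 the CO2:Na2CO3 ratio is 1:1, so n(Na2CO3) = 0.8500 mol.
Mass of Na2CO3 = 0.8500 × 105.99 = 90.09 g.

90.1 g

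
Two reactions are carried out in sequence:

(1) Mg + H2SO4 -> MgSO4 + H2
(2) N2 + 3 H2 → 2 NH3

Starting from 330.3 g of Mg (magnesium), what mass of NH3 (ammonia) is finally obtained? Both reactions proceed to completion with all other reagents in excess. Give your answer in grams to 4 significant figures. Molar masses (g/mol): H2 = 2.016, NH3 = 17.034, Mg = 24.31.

154.3 g

n(Mg) = 330.30 / 24.31 = 13.587 mol.
Step 1 gives a 1:1 ratio of Mg to H2, so n(H2) = 13.587 mol.
In step 2 the H2:NH3 ratio is 3:2, so n(NH3) = 9.0580 mol.
Mass of NH3 = 9.0580 × 17.034 = 154.29 g.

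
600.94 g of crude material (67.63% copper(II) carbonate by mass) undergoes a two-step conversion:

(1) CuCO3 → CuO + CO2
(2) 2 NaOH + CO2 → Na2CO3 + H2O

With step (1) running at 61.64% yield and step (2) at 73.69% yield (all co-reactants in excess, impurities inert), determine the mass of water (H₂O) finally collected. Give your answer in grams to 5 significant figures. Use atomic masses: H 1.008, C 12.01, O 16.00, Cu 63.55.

26.917 g

Pure CuCO3 = 600.94 × 0.6763 = 406.416 g.
M(CuCO3) = 63.55 + 12.01 + 3(16.00) = 123.56 g/mol.
M(H2O) = 2(1.008) + 16.00 = 18.016 g/mol.
n(CuCO3) = 406.416 / 123.56 = 3.28922 mol.
Step 1 (CuCO3:CO2 = 1:1): theoretical n(CO2) = 3.28922 mol; at 61.64% yield, n(CO2) = 2.02747 mol.
Step 2 (CO2:H2O = 1:1): theoretical n(H2O) = 2.02747 mol, so theoretical mass = 2.02747 × 18.016 = 36.5270 g.
At 73.69% yield, actual mass of H2O = 36.5270 × 0.7369 = 26.9167 g.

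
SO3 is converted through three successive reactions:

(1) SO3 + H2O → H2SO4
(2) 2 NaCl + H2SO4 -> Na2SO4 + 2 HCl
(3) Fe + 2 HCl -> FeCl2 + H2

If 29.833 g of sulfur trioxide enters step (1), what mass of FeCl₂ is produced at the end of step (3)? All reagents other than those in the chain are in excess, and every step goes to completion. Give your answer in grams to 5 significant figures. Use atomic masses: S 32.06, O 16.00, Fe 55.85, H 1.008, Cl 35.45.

M(SO3) = 32.06 + 3(16.00) = 80.06 g/mol.
M(FeCl2) = 55.85 + 2(35.45) = 126.75 g/mol.
n(SO3) = 29.833 / 80.06 = 0.372633 mol.
Reaction (1): SO3→H2SO4 ratio 1:1 ⇒ n(H2SO4) = 0.372633 mol.
Reaction (2): H2SO4→HCl ratio 1:2 ⇒ n(HCl) = 0.745266 mol.
Reaction (3): HCl→FeCl2 ratio 2:1 ⇒ n(FeCl2) = 0.372633 mol.
Mass of FeCl2 = 0.372633 × 126.75 = 47.2312 g.

47.231 g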